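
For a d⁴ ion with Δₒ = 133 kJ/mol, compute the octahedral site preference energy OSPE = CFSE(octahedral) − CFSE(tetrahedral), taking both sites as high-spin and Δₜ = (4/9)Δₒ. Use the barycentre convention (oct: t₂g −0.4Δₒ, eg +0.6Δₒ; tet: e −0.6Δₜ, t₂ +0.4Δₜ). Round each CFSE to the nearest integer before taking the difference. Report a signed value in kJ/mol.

In an octahedral site d⁴ (HS) is t2g^3 e_g^1, giving CFSE(oct) = -0.6Δₒ = -80 kJ/mol.
Tetrahedral: e^2 t2^2, CFSE = 2(−0.6) + 2(+0.4) = -0.4Δₜ = -0.4 × (4/9) × 133 = -24 kJ/mol.
Subtracting, OSPE = -80 − (-24) = -56 kJ/mol.

-56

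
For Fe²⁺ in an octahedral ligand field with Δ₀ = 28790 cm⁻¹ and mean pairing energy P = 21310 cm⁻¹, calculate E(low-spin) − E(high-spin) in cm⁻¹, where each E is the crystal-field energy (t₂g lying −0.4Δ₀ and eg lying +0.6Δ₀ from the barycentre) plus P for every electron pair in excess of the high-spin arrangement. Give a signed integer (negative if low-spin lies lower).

-14960

Fe is in group 8, so Fe²⁺ is d⁶ (8 − 2 = 6).
In the high-spin limit (t₂g⁴ eg²) the orbital term is -0.4Δ₀ = -11516 cm⁻¹, with no excess pairing.
Low-spin t₂g⁶ eg⁰ gives -2.4Δ₀ = -69096 cm⁻¹, but forming 2 extra pairs costs 2P = 42620 cm⁻¹, so E(LS) = -69096 + 42620 = -26476 cm⁻¹.
Thus E(LS) − E(HS) = -14960 cm⁻¹.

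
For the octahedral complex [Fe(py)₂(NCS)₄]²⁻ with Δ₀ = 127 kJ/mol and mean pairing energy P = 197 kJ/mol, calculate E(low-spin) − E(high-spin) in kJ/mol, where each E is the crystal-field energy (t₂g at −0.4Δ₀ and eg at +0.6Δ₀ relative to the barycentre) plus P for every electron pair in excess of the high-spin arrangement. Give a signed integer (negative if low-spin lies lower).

Ligand charges: 2×(+0) from py and 4×(-1) from NCS⁻ sum to -4; with overall charge -2, Fe is +2.
Fe sits in group 8; removing 2 electrons leaves Fe²⁺ with 8 − 2 = 6 d electrons.
High-spin d⁶ fills as t₂g⁴ eg² with CFSE 4(−0.4) + 2(+0.6) = -0.4Δ₀ = -51 kJ/mol.
Low-spin t₂g⁶ eg⁰ gives -2.4Δ₀ = -305 kJ/mol, but forming 2 extra pairs costs 2P = 394 kJ/mol, so E(LS) = -305 + 394 = 89 kJ/mol.
Thus E(LS) − E(HS) = 140 kJ/mol.

140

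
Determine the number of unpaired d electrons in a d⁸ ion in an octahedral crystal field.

2

Configuration: t₂g⁶ eg², giving 2 unpaired electrons.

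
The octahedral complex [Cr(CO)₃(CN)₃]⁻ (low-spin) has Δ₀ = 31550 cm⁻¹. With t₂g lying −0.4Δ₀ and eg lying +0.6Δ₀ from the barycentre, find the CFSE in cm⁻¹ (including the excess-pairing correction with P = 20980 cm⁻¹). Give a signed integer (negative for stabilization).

-29500

Ligand charges: 3×(+0) from CO and 3×(-1) from CN⁻ sum to -3; with overall charge -1, Cr is +2.
Group 6 minus oxidation state +2 gives a d⁴ configuration for Cr²⁺.
The d⁴ electrons fill as t₂g⁴ eg⁰.
CFSE(orbital) = 4×(-0.4Δ₀) + 0×(0.6Δ₀) = -1.6Δ₀; with Δ₀ = 31550 cm⁻¹ that is -50480 cm⁻¹.
High-spin d⁴ would be t₂g³ eg¹ with 0 pairs; low-spin has 1, so 1 excess pair costs +1P = +20980 cm⁻¹.
Combining: -50480 + 20980 = -29500 cm⁻¹.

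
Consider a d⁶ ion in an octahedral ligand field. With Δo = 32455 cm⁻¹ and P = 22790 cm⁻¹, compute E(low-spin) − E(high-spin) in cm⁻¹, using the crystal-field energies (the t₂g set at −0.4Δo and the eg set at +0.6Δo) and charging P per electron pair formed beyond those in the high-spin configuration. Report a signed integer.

In the high-spin limit (t₂g⁴ eg²) the orbital term is -0.4Δo = -12982 cm⁻¹, with no excess pairing.
Low-spin: t₂g⁶ eg⁰, orbital CFSE = -2.4Δo = -77892 cm⁻¹; plus 2 excess pairs × P = +45580 cm⁻¹; total -32312 cm⁻¹.
The difference is -32312 − (-12982) = -19330 cm⁻¹, so low-spin lies lower.

-19330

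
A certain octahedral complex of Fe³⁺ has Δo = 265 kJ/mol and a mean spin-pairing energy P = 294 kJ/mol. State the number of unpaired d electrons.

5

Fe sits in group 8; removing 3 electrons leaves Fe³⁺ with 8 − 3 = 5 d electrons.
Δo < P, so pairing is avoided: the ground state is high-spin.
Configuration: t₂g³ eg².
Unpaired electrons: 5.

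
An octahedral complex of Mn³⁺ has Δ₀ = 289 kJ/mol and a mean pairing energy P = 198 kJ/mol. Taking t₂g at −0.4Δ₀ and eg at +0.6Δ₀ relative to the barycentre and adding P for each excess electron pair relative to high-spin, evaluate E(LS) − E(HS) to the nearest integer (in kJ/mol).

Mn is in group 7, so Mn³⁺ is d⁴ (7 − 3 = 4).
In the high-spin limit (t₂g³ eg¹) the orbital term is -0.6Δ₀ = -173 kJ/mol, with no excess pairing.
For low-spin the configuration is t₂g⁴ eg⁰: orbital energy -1.6 × 289 = -462 kJ/mol, and 1 additional pair relative to high-spin adds 198 kJ/mol, giving -264 kJ/mol.
The difference is -264 − (-173) = -91 kJ/mol, so low-spin lies lower.

-91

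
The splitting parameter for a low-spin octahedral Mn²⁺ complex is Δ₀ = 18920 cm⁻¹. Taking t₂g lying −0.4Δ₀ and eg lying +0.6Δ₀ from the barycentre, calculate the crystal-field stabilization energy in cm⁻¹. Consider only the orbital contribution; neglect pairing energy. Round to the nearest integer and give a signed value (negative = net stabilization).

Group 7 minus oxidation state +2 gives a d⁵ configuration for Mn²⁺.
Electron filling gives t₂g⁵ eg⁰.
The orbital stabilization is -2.0Δ₀ = -2.0 × 18920 = -37840 cm⁻¹.

-37840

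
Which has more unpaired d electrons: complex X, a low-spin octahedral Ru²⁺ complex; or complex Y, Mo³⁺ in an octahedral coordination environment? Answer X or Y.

X: Group 8 minus oxidation state +2 gives a d⁶ configuration for Ru²⁺; t₂g⁶ eg⁰ → 0 unpaired.
Y: Mo sits in group 6; removing 3 electrons leaves Mo³⁺ with 6 − 3 = 3 d electrons; For octahedral d³ the high- and low-spin configurations coincide; t₂g³ eg⁰ → 3 unpaired.
So Y has more unpaired electrons.

Y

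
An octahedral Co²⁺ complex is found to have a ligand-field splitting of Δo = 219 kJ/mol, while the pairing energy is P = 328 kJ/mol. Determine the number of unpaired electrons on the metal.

3

Group 9 minus oxidation state +2 gives a d⁷ configuration for Co²⁺.
With Δo < P the complex is high-spin.
Filling d⁷ accordingly: t2g^5 e_g^2.
Unpaired electrons: 3.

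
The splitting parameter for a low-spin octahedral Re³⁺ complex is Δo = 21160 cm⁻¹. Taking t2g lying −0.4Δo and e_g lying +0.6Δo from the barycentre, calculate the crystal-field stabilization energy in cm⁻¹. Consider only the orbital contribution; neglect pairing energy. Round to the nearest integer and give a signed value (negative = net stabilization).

Group 7 minus oxidation state +3 gives a d⁴ configuration for Re³⁺.
Electron filling gives t2g^4 e_g^0.
The orbital stabilization is -1.6Δo = -1.6 × 21160 = -33856 cm⁻¹.

-33856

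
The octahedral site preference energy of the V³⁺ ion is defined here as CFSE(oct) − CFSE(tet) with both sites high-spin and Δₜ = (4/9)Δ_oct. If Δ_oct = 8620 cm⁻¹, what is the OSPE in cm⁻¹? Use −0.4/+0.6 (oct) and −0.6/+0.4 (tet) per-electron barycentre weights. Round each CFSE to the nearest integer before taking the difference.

V is in group 5, so V³⁺ is d² (5 − 3 = 2).
In an octahedral site d² (HS) is t₂g² eg⁰, giving CFSE(oct) = -0.8Δ_oct = -6896 cm⁻¹.
In a tetrahedral site the filling is e² t₂⁰: CFSE(tet) = -1.2Δₜ = -1.2 × (4/9)(8620) = -4597 cm⁻¹.
OSPE = -6896 − (-4597) = -2299 cm⁻¹.

-2299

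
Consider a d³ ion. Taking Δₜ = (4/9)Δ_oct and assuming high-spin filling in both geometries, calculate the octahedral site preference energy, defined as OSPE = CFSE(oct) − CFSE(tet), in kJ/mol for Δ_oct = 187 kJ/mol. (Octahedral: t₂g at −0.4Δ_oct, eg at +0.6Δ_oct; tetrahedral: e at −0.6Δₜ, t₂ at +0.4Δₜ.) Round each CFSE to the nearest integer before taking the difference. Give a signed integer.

In an octahedral site d³ (HS) is t2g^3 e_g^0, giving CFSE(oct) = -1.2Δ_oct = -224 kJ/mol.
Tetrahedral: e^2 t2^1, CFSE = 2(−0.6) + 1(+0.4) = -0.8Δₜ = -0.8 × (4/9) × 187 = -66 kJ/mol.
OSPE = -224 − (-66) = -158 kJ/mol.

-158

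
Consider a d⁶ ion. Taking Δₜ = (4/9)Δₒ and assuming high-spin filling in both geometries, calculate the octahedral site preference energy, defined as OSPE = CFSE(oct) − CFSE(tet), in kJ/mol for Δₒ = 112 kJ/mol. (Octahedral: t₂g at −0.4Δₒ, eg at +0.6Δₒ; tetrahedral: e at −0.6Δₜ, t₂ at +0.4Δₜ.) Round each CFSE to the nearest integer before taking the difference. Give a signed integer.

In an octahedral site d⁶ (HS) is t₂g⁴ eg², giving CFSE(oct) = -0.4Δₒ = -45 kJ/mol.
In a tetrahedral site the filling is e³ t₂³: CFSE(tet) = -0.6Δₜ = -0.6 × (4/9)(112) = -30 kJ/mol.
OSPE = CFSE(oct) − CFSE(tet) = -45 − (-30) = -15 kJ/mol.

-15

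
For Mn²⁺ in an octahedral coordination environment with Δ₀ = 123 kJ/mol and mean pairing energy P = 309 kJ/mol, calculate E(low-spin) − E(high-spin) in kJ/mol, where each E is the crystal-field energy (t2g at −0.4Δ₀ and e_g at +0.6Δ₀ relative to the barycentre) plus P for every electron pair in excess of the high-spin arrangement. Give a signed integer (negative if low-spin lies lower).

372

Mn²⁺: group 7, so d-count = 7 − 2 = 5.
High-spin d⁵ fills as t2g^3 e_g^2 with CFSE 3(−0.4) + 2(+0.6) = 0.0Δ₀ = 0 kJ/mol.
Low-spin t2g^5 e_g^0 gives -2.0Δ₀ = -246 kJ/mol, but forming 2 extra pairs costs 2P = 618 kJ/mol, so E(LS) = -246 + 618 = 372 kJ/mol.
The difference is 372 − (0) = 372 kJ/mol, so high-spin lies lower.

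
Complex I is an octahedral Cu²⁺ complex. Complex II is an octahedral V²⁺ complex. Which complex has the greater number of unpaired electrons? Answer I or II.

II

I: Group 11 minus oxidation state +2 gives a d⁹ configuration for Cu²⁺; t₂g⁶ eg³ → 1 unpaired.
II: V sits in group 5; removing 2 electrons leaves V²⁺ with 5 − 2 = 3 d electrons; t₂g³ eg⁰ → 3 unpaired.
So II has more unpaired electrons.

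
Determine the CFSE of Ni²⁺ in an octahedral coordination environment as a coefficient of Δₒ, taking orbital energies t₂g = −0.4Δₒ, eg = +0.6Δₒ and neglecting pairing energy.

-1.2 Δₒ

Ni sits in group 10; removing 2 electrons leaves Ni²⁺ with 10 − 2 = 8 d electrons.
Configuration: t₂g⁶ eg².
CFSE = 6(-0.4Δₒ) + 2(0.6Δₒ) = -2.4Δₒ + 1.2Δₒ = -1.2Δₒ.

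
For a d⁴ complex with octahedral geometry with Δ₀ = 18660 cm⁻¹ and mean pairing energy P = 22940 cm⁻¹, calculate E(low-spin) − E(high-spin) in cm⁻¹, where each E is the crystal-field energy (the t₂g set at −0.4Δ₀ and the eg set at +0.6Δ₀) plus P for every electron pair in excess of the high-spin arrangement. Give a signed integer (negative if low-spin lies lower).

4280

High-spin d⁴ fills as t₂g³ eg¹ with CFSE 3(−0.4) + 1(+0.6) = -0.6Δ₀ = -11196 cm⁻¹.
Low-spin: t₂g⁴ eg⁰, orbital CFSE = -1.6Δ₀ = -29856 cm⁻¹; plus 1 excess pair × P = +22940 cm⁻¹; total -6916 cm⁻¹.
E(LS) − E(HS) = -6916 − (-11196) = 4280 cm⁻¹.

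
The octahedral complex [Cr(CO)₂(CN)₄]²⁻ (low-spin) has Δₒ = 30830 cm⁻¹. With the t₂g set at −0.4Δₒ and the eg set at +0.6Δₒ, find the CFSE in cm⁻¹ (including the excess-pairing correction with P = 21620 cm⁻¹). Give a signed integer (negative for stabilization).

-27708

Ligand charges: 2×(+0) from CO and 4×(-1) from CN⁻ sum to -4; with overall charge -2, Cr is +2.
Cr is in group 6, so Cr²⁺ is d⁴ (6 − 2 = 4).
Configuration: t₂g⁴ eg⁰.
The orbital stabilization is -1.6Δₒ = -1.6 × 30830 = -49328 cm⁻¹.
Relative to high-spin t₂g³ eg¹ (0 paired), the low-spin configuration has 1 additional pair, contributing +1 × 21620 = +21620 cm⁻¹.
Overall CFSE = -49328 + 21620 = -27708 cm⁻¹.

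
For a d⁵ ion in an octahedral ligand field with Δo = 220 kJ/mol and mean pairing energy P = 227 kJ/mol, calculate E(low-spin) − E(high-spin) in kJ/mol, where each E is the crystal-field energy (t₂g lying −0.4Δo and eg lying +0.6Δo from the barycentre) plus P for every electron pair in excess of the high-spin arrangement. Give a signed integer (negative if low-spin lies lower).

In the high-spin limit (t₂g³ eg²) the orbital term is 0.0Δo = 0 kJ/mol, with no excess pairing.
Low-spin t₂g⁵ eg⁰ gives -2.0Δo = -440 kJ/mol, but forming 2 extra pairs costs 2P = 454 kJ/mol, so E(LS) = -440 + 454 = 14 kJ/mol.
The difference is 14 − (0) = 14 kJ/mol, so high-spin lies lower.

14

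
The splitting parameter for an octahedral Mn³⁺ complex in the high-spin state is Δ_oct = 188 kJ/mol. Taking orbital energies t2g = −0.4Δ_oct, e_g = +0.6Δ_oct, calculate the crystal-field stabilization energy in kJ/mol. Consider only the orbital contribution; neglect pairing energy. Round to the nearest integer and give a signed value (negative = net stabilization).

-113

Group 7 minus oxidation state +3 gives a d⁴ configuration for Mn³⁺.
Electron filling gives t2g^3 e_g^1.
CFSE(orbital) = 3×(-0.4Δ_oct) + 1×(0.6Δ_oct) = -0.6Δ_oct; with Δ_oct = 188 kJ/mol that is -113 kJ/mol.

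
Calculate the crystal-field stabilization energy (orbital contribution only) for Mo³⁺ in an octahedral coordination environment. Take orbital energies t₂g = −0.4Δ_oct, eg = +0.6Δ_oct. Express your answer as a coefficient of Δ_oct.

-1.2 Δ_oct

Mo³⁺: group 6, so d-count = 6 − 3 = 3.
Configuration: t₂g³ eg⁰.
CFSE = 3(-0.4Δ_oct) + 0(0.6Δ_oct) = -1.2Δ_oct + 0.0Δ_oct = -1.2Δ_oct.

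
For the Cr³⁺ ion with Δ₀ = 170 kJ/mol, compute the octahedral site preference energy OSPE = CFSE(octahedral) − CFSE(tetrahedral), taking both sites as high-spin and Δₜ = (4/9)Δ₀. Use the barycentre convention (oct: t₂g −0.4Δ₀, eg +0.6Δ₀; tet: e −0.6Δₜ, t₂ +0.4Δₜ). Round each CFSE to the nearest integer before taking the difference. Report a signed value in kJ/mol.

-144

Group 6 minus oxidation state +3 gives a d³ configuration for Cr³⁺.
In an octahedral site d³ (HS) is t₂g³ eg⁰, giving CFSE(oct) = -1.2Δ₀ = -204 kJ/mol.
Tetrahedral e² t₂¹ gives -0.8Δₜ = -0.8 × (4/9) × 170 = -60 kJ/mol.
OSPE = CFSE(oct) − CFSE(tet) = -204 − (-60) = -144 kJ/mol.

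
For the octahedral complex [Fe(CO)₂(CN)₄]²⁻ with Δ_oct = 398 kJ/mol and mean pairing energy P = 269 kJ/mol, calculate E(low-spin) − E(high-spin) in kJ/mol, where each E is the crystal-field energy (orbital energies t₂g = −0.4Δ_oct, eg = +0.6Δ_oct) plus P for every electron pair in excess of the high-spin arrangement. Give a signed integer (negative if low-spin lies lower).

-258

Ligand charges: 2×(+0) from CO and 4×(-1) from CN⁻ sum to -4; with overall charge -2, Fe is +2.
Fe is in group 8, so Fe²⁺ is d⁶ (8 − 2 = 6).
In the high-spin limit (t₂g⁴ eg²) the orbital term is -0.4Δ_oct = -159 kJ/mol, with no excess pairing.
For low-spin the configuration is t₂g⁶ eg⁰: orbital energy -2.4 × 398 = -955 kJ/mol, and 2 additional pairs relative to high-spin add 538 kJ/mol, giving -417 kJ/mol.
Thus E(LS) − E(HS) = -258 kJ/mol.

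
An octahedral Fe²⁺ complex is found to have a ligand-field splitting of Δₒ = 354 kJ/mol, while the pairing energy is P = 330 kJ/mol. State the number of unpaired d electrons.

0

Fe²⁺: group 8, so d-count = 8 − 2 = 6.
Since Δₒ = 354 kJ/mol > P = 330 kJ/mol, the complex adopts the low-spin configuration.
Configuration: t2g^6 e_g^0.
Unpaired electrons: 0.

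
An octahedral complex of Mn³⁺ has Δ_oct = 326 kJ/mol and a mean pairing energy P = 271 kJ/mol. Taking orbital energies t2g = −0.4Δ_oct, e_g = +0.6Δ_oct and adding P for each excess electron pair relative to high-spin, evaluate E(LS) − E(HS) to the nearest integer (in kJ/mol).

-55

Mn is in group 7, so Mn³⁺ is d⁴ (7 − 3 = 4).
High-spin d⁴ fills as t2g^3 e_g^1 with CFSE 3(−0.4) + 1(+0.6) = -0.6Δ_oct = -196 kJ/mol.
For low-spin the configuration is t2g^4 e_g^0: orbital energy -1.6 × 326 = -522 kJ/mol, and 1 additional pair relative to high-spin adds 271 kJ/mol, giving -251 kJ/mol.
The difference is -251 − (-196) = -55 kJ/mol, so low-spin lies lower.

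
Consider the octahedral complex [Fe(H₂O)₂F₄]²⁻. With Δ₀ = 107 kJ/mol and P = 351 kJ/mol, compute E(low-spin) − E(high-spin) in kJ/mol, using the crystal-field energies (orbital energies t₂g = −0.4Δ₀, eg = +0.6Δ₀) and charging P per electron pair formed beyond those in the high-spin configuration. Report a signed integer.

Ligand charges: 2×(+0) from H₂O and 4×(-1) from F⁻ sum to -4; with overall charge -2, Fe is +2.
Fe sits in group 8; removing 2 electrons leaves Fe²⁺ with 8 − 2 = 6 d electrons.
High-spin d⁶ fills as t₂g⁴ eg² with CFSE 4(−0.4) + 2(+0.6) = -0.4Δ₀ = -43 kJ/mol.
For low-spin the configuration is t₂g⁶ eg⁰: orbital energy -2.4 × 107 = -257 kJ/mol, and 2 additional pairs relative to high-spin add 702 kJ/mol, giving 445 kJ/mol.
The difference is 445 − (-43) = 488 kJ/mol, so high-spin lies lower.

488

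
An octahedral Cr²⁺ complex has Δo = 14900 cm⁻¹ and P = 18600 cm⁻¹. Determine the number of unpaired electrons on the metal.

4

Cr is in group 6, so Cr²⁺ is d⁴ (6 − 2 = 4).
Δo < P, so pairing is avoided: the ground state is high-spin.
Filling d⁴ accordingly: t₂g³ eg¹.
Unpaired electrons: 4.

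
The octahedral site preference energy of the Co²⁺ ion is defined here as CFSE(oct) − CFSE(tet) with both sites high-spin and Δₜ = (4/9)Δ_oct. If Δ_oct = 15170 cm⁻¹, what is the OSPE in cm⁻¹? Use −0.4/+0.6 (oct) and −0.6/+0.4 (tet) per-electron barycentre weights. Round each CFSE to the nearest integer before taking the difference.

-4045

Co²⁺: group 9, so d-count = 9 − 2 = 7.
Octahedral high-spin t2g^5 e_g^2: CFSE = -0.8 × 15170 = -12136 cm⁻¹.
Tetrahedral: e^4 t2^3, CFSE = 4(−0.6) + 3(+0.4) = -1.2Δₜ = -1.2 × (4/9) × 15170 = -8091 cm⁻¹.
OSPE = CFSE(oct) − CFSE(tet) = -12136 − (-8091) = -4045 cm⁻¹.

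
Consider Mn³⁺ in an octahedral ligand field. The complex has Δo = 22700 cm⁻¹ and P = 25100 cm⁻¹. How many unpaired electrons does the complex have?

Mn sits in group 7; removing 3 electrons leaves Mn³⁺ with 7 − 3 = 4 d electrons.
Since Δo = 22700 cm⁻¹ < P = 25100 cm⁻¹, the complex adopts the high-spin configuration.
Configuration: t₂g³ eg¹.
Unpaired electrons: 4.

4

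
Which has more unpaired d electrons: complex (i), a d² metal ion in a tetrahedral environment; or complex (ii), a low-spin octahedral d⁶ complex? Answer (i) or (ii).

(i)

(i): With tetrahedral geometry the complex is necessarily high-spin; e^2 t2^0 → 2 unpaired.
(ii): t₂g⁶ eg⁰ → 0 unpaired.
So (i) has more unpaired electrons.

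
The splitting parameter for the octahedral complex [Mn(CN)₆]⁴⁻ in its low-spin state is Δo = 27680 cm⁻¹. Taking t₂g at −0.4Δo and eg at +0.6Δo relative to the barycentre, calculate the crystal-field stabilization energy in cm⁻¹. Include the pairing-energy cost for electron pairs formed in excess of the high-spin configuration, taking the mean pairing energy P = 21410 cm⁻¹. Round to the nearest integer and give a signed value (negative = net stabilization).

Each CN⁻ contributes -1; 6 × (-1) = -6. With overall charge -4, Mn is in the +2 oxidation state.
Mn is in group 7, so Mn²⁺ is d⁵ (7 − 2 = 5).
The d⁵ electrons fill as t₂g⁵ eg⁰.
CFSE(orbital) = 5×(-0.4Δo) + 0×(0.6Δo) = -2.0Δo; with Δo = 27680 cm⁻¹ that is -55360 cm⁻¹.
High-spin d⁵ would be t₂g³ eg² with 0 pairs; low-spin has 2, so 2 excess pairs cost +2P = +42820 cm⁻¹.
Combining: -55360 + 42820 = -12540 cm⁻¹.

-12540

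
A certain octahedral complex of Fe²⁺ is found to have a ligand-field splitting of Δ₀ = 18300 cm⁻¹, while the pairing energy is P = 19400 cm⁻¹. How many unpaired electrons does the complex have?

Fe sits in group 8; removing 2 electrons leaves Fe²⁺ with 8 − 2 = 6 d electrons.
Since Δ₀ = 18300 cm⁻¹ < P = 19400 cm⁻¹, the complex adopts the high-spin configuration.
Configuration: t₂g⁴ eg².
Unpaired electrons: 4.

4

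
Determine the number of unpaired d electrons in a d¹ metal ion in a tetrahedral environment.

1

With tetrahedral geometry the complex is necessarily high-spin.
Configuration: e¹ t₂⁰, giving 1 unpaired electron.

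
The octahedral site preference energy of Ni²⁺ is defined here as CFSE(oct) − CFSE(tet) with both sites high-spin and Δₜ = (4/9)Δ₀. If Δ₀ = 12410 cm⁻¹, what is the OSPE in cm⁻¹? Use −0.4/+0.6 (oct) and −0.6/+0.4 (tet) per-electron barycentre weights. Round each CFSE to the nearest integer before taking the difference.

Group 10 minus oxidation state +2 gives a d⁸ configuration for Ni²⁺.
In an octahedral site d⁸ (HS) is t₂g⁶ eg², giving CFSE(oct) = -1.2Δ₀ = -14892 cm⁻¹.
In a tetrahedral site the filling is e⁴ t₂⁴: CFSE(tet) = -0.8Δₜ = -0.8 × (4/9)(12410) = -4412 cm⁻¹.
OSPE = CFSE(oct) − CFSE(tet) = -14892 − (-4412) = -10480 cm⁻¹.

-10480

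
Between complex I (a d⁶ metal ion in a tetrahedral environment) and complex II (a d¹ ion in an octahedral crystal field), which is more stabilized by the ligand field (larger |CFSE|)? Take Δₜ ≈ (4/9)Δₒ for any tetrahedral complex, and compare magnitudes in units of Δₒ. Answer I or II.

I: Tetrahedral splitting is small, so the complex is high-spin; e³ t₂³, CFSE = -0.6Δₜ ≈ -0.27Δₒ.
II: t2g^1 e_g^0, CFSE = -0.4Δₒ.
So II has the larger |CFSE|.

II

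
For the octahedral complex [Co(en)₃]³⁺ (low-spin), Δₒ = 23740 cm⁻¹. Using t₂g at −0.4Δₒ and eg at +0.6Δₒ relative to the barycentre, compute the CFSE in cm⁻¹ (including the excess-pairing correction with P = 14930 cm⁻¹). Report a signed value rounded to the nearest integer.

en is neutral, so the +3 overall charge sits on Co: oxidation state +3.
Co sits in group 9; removing 3 electrons leaves Co³⁺ with 9 − 3 = 6 d electrons.
The d⁶ electrons fill as t₂g⁶ eg⁰.
The orbital stabilization is -2.4Δₒ = -2.4 × 23740 = -56976 cm⁻¹.
High-spin d⁶ would be t₂g⁴ eg² with 1 pair; low-spin has 3, so 2 excess pairs cost +2P = +29860 cm⁻¹.
Combining: -56976 + 29860 = -27116 cm⁻¹.

-27116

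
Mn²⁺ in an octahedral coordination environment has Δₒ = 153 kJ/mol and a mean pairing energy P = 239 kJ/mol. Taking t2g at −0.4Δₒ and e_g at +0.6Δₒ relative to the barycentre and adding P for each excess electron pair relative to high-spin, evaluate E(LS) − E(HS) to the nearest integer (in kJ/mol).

Mn sits in group 7; removing 2 electrons leaves Mn²⁺ with 7 − 2 = 5 d electrons.
In the high-spin limit (t2g^3 e_g^2) the orbital term is 0.0Δₒ = 0 kJ/mol, with no excess pairing.
For low-spin the configuration is t2g^5 e_g^0: orbital energy -2.0 × 153 = -306 kJ/mol, and 2 additional pairs relative to high-spin add 478 kJ/mol, giving 172 kJ/mol.
E(LS) − E(HS) = 172 − (0) = 172 kJ/mol.

172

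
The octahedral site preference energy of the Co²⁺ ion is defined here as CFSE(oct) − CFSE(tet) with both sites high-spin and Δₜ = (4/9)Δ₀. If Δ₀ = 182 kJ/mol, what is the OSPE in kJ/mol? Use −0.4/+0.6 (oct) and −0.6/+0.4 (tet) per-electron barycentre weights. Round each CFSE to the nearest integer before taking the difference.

Co is in group 9, so Co²⁺ is d⁷ (9 − 2 = 7).
In an octahedral site d⁷ (HS) is t₂g⁵ eg², giving CFSE(oct) = -0.8Δ₀ = -146 kJ/mol.
In a tetrahedral site the filling is e⁴ t₂³: CFSE(tet) = -1.2Δₜ = -1.2 × (4/9)(182) = -97 kJ/mol.
OSPE = -146 − (-97) = -49 kJ/mol.

-49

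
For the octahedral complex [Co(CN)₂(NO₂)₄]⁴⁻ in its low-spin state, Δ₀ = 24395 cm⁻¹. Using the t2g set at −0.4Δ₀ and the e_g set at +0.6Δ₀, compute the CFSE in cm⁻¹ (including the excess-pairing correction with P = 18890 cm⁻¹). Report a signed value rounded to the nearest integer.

-25021

Ligand charges: 2×(-1) from CN⁻ and 4×(-1) from NO₂⁻ sum to -6; with overall charge -4, Co is +2.
Co²⁺: group 9, so d-count = 9 − 2 = 7.
Electron filling gives t2g^6 e_g^1.
Orbital CFSE = 6(-0.4) + 1(0.6) = -1.8Δ₀ = -1.8 × 24395 = -43911 cm⁻¹.
High-spin d⁷ would be t2g^5 e_g^2 with 2 pairs; low-spin has 3, so 1 excess pair costs +1P = +18890 cm⁻¹.
Net CFSE = -43911 + 18890 = -25021 cm⁻¹.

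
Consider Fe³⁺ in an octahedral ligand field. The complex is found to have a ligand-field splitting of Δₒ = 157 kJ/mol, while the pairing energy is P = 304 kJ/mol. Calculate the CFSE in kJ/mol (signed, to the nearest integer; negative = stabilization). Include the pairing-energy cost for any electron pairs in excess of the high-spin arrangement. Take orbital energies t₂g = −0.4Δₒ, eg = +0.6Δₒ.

Fe is in group 8, so Fe³⁺ is d⁵ (8 − 3 = 5).
Here Δₒ < P (157 < 304), so the high-spin state is favoured.
Configuration: t₂g³ eg².
Orbital CFSE = 0.0Δₒ = 0.0 × 157 = 0 kJ/mol.
High-spin has no excess pairs, so no pairing correction applies.

0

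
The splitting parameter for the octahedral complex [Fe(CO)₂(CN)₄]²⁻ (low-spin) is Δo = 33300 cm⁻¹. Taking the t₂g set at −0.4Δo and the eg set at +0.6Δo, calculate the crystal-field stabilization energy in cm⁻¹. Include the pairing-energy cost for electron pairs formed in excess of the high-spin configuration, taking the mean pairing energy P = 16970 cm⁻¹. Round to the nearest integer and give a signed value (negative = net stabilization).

-45980

Ligand charges: 2×(+0) from CO and 4×(-1) from CN⁻ sum to -4; with overall charge -2, Fe is +2.
Fe sits in group 8; removing 2 electrons leaves Fe²⁺ with 8 − 2 = 6 d electrons.
The d⁶ electrons fill as t₂g⁶ eg⁰.
CFSE(orbital) = 6×(-0.4Δo) + 0×(0.6Δo) = -2.4Δo; with Δo = 33300 cm⁻¹ that is -79920 cm⁻¹.
High-spin d⁶ would be t₂g⁴ eg² with 1 pair; low-spin has 3, so 2 excess pairs cost +2P = +33940 cm⁻¹.
Overall CFSE = -79920 + 33940 = -45980 cm⁻¹.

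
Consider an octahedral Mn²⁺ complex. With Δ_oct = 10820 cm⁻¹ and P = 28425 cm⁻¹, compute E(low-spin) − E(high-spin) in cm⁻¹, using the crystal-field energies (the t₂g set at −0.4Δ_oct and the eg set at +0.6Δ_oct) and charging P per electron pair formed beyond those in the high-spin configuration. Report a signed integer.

Mn²⁺: group 7, so d-count = 7 − 2 = 5.
High-spin: t₂g³ eg², CFSE = 0.0Δ_oct = 0 cm⁻¹.
For low-spin the configuration is t₂g⁵ eg⁰: orbital energy -2.0 × 10820 = -21640 cm⁻¹, and 2 additional pairs relative to high-spin add 56850 cm⁻¹, giving 35210 cm⁻¹.
The difference is 35210 − (0) = 35210 cm⁻¹, so high-spin lies lower.

35210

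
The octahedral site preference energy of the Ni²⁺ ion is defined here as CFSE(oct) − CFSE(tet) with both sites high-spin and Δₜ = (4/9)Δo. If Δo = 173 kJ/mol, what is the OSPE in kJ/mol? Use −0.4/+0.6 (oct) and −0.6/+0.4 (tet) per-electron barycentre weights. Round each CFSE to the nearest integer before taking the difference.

-146

Ni is in group 10, so Ni²⁺ is d⁸ (10 − 2 = 8).
Octahedral (high-spin): t₂g⁶ eg², CFSE = 6(−0.4) + 2(+0.6) = -1.2Δo = -1.2 × 173 = -208 kJ/mol.
Tetrahedral: e⁴ t₂⁴, CFSE = 4(−0.6) + 4(+0.4) = -0.8Δₜ = -0.8 × (4/9) × 173 = -62 kJ/mol.
OSPE = -208 − (-62) = -146 kJ/mol.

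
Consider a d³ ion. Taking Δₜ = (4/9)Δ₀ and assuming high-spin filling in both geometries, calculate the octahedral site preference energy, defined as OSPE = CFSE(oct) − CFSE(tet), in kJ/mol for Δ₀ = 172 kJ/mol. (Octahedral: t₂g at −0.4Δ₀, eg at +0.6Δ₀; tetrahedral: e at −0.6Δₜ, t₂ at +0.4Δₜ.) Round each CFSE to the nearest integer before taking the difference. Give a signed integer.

-145

In an octahedral site d³ (HS) is t2g^3 e_g^0, giving CFSE(oct) = -1.2Δ₀ = -206 kJ/mol.
Tetrahedral e^2 t2^1 gives -0.8Δₜ = -0.8 × (4/9) × 172 = -61 kJ/mol.
Subtracting, OSPE = -206 − (-61) = -145 kJ/mol.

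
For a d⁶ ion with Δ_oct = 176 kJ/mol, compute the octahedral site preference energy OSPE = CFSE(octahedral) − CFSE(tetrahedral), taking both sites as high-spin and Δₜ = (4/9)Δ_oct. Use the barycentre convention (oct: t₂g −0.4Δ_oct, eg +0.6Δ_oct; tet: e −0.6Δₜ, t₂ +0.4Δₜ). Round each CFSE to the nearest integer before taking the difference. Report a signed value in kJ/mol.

Octahedral high-spin t2g^4 e_g^2: CFSE = -0.4 × 176 = -70 kJ/mol.
In a tetrahedral site the filling is e^3 t2^3: CFSE(tet) = -0.6Δₜ = -0.6 × (4/9)(176) = -47 kJ/mol.
OSPE = -70 − (-47) = -23 kJ/mol.

-23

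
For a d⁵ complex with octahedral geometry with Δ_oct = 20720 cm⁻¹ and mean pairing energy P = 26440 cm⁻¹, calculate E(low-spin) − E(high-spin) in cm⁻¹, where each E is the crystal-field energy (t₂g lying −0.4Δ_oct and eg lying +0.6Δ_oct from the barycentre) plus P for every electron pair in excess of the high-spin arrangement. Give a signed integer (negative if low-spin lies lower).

In the high-spin limit (t₂g³ eg²) the orbital term is 0.0Δ_oct = 0 cm⁻¹, with no excess pairing.
Low-spin: t₂g⁵ eg⁰, orbital CFSE = -2.0Δ_oct = -41440 cm⁻¹; plus 2 excess pairs × P = +52880 cm⁻¹; total 11440 cm⁻¹.
Thus E(LS) − E(HS) = 11440 cm⁻¹.

11440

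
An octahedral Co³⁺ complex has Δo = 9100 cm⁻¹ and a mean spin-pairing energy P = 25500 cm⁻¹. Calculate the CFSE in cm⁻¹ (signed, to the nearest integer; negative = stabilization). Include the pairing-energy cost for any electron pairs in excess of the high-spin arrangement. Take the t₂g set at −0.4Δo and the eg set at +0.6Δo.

Co³⁺: group 9, so d-count = 9 − 3 = 6.
Δo < P, so pairing is avoided: the ground state is high-spin.
That gives t₂g⁴ eg².
Orbital CFSE = -0.4Δo = -0.4 × 9100 = -3640 cm⁻¹.
High-spin has no excess pairs, so no pairing correction applies.

-3640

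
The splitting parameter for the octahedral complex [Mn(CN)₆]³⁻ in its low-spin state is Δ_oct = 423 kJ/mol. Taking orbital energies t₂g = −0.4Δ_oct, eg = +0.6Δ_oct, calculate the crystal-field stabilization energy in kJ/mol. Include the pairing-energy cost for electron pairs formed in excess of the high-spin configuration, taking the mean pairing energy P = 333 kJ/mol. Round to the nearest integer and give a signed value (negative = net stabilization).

-344

Each CN⁻ contributes -1; 6 × (-1) = -6. With overall charge -3, Mn is in the +3 oxidation state.
Group 7 minus oxidation state +3 gives a d⁴ configuration for Mn³⁺.
The d⁴ electrons fill as t₂g⁴ eg⁰.
CFSE(orbital) = 4×(-0.4Δ_oct) + 0×(0.6Δ_oct) = -1.6Δ_oct; with Δ_oct = 423 kJ/mol that is -677 kJ/mol.
Pairing penalty: 1 pair vs 0 in the high-spin reference → 1 extra × P = 333 kJ/mol.
Combining: -677 + 333 = -344 kJ/mol.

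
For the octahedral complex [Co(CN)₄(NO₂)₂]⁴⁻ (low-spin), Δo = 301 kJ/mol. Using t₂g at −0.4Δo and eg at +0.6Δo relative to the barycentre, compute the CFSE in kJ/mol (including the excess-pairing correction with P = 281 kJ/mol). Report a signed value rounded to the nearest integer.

-261

Ligand charges: 4×(-1) from CN⁻ and 2×(-1) from NO₂⁻ sum to -6; with overall charge -4, Co is +2.
Co is in group 9, so Co²⁺ is d⁷ (9 − 2 = 7).
Configuration: t₂g⁶ eg¹.
CFSE(orbital) = 6×(-0.4Δo) + 1×(0.6Δo) = -1.8Δo; with Δo = 301 kJ/mol that is -542 kJ/mol.
High-spin d⁷ would be t₂g⁵ eg² with 2 pairs; low-spin has 3, so 1 excess pair costs +1P = +281 kJ/mol.
Combining: -542 + 281 = -261 kJ/mol.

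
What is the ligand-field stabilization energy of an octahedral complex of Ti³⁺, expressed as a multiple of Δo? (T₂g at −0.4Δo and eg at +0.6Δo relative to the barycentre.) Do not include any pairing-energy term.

Ti sits in group 4; removing 3 electrons leaves Ti³⁺ with 4 − 3 = 1 d electrons.
For octahedral d¹ the high- and low-spin configurations coincide.
Configuration: t₂g¹ eg⁰.
CFSE = 1(-0.4Δo) + 0(0.6Δo) = -0.4Δo + 0.0Δo = -0.4Δo.

-0.4 Δo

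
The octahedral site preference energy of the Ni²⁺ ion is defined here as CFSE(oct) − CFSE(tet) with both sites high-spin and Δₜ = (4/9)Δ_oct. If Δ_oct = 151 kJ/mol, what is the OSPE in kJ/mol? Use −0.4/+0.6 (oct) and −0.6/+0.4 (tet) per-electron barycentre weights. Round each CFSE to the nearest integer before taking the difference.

Ni sits in group 10; removing 2 electrons leaves Ni²⁺ with 10 − 2 = 8 d electrons.
Octahedral high-spin t₂g⁶ eg²: CFSE = -1.2 × 151 = -181 kJ/mol.
Tetrahedral: e⁴ t₂⁴, CFSE = 4(−0.6) + 4(+0.4) = -0.8Δₜ = -0.8 × (4/9) × 151 = -54 kJ/mol.
OSPE = CFSE(oct) − CFSE(tet) = -181 − (-54) = -127 kJ/mol.

-127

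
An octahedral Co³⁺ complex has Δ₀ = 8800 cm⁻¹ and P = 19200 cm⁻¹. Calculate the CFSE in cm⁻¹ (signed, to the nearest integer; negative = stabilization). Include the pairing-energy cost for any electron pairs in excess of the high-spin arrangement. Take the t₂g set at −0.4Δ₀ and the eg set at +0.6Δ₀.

Group 9 minus oxidation state +3 gives a d⁶ configuration for Co³⁺.
Since Δ₀ = 8800 cm⁻¹ < P = 19200 cm⁻¹, the complex adopts the high-spin configuration.
That gives t₂g⁴ eg².
Orbital CFSE = -0.4Δ₀ = -0.4 × 8800 = -3520 cm⁻¹.
High-spin has no excess pairs, so no pairing correction applies.

-3520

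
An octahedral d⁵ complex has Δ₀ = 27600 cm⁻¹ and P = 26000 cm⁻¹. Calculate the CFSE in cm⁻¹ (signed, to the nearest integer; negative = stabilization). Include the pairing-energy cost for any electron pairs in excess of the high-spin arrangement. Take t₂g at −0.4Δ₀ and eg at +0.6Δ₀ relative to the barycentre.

-3200

Since Δ₀ = 27600 cm⁻¹ > P = 26000 cm⁻¹, the complex adopts the low-spin configuration.
That gives t₂g⁵ eg⁰.
Orbital CFSE = -2.0Δ₀ = -2.0 × 27600 = -55200 cm⁻¹.
Excess pairs vs high-spin: 2 − 0 = 2; pairing cost = +52000 cm⁻¹.
Net CFSE = -55200 + 52000 = -3200 cm⁻¹.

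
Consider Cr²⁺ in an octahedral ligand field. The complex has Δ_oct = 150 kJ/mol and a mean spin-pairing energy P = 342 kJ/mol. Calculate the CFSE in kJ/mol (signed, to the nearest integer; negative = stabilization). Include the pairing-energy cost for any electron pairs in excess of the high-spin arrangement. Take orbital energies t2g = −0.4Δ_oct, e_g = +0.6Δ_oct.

-90

Group 6 minus oxidation state +2 gives a d⁴ configuration for Cr²⁺.
With Δ_oct < P the complex is high-spin.
Configuration: t2g^3 e_g^1.
Orbital CFSE = -0.6Δ_oct = -0.6 × 150 = -90 kJ/mol.
High-spin has no excess pairs, so no pairing correction applies.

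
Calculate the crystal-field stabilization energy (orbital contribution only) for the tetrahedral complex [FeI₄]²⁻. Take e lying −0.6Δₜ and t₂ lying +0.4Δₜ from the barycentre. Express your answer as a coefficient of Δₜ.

-0.6 Δₜ

Each I⁻ contributes -1; 4 × (-1) = -4. With overall charge -2, Fe is in the +2 oxidation state.
Fe²⁺: group 8, so d-count = 8 − 2 = 6.
Tetrahedral splitting is small, so the complex is high-spin.
Configuration: e³ t₂³.
CFSE = 3(-0.6Δₜ) + 3(0.4Δₜ) = -1.8Δₜ + 1.2Δₜ = -0.6Δₜ.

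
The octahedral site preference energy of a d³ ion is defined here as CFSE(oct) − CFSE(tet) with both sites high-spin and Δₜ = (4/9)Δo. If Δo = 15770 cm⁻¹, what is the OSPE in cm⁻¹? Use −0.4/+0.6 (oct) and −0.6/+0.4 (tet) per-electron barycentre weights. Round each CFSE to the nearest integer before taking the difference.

-13317

Octahedral high-spin t2g^3 e_g^0: CFSE = -1.2 × 15770 = -18924 cm⁻¹.
In a tetrahedral site the filling is e^2 t2^1: CFSE(tet) = -0.8Δₜ = -0.8 × (4/9)(15770) = -5607 cm⁻¹.
OSPE = -18924 − (-5607) = -13317 cm⁻¹.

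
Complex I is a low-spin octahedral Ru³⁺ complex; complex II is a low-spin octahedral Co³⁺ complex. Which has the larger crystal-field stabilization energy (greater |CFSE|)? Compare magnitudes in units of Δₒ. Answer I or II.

II

I: Group 8 minus oxidation state +3 gives a d⁵ configuration for Ru³⁺; t2g^5 e_g^0, CFSE = -2.0Δₒ.
II: Co³⁺: group 9, so d-count = 9 − 3 = 6; t₂g⁶ eg⁰, CFSE = -2.4Δₒ.
So II has the larger |CFSE|.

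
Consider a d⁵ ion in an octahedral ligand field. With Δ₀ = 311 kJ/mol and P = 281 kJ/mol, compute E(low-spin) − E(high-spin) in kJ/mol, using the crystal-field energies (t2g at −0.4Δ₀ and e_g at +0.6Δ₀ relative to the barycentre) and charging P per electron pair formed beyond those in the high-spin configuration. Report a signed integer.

-60

In the high-spin limit (t2g^3 e_g^2) the orbital term is 0.0Δ₀ = 0 kJ/mol, with no excess pairing.
Low-spin: t2g^5 e_g^0, orbital CFSE = -2.0Δ₀ = -622 kJ/mol; plus 2 excess pairs × P = +562 kJ/mol; total -60 kJ/mol.
E(LS) − E(HS) = -60 − (0) = -60 kJ/mol.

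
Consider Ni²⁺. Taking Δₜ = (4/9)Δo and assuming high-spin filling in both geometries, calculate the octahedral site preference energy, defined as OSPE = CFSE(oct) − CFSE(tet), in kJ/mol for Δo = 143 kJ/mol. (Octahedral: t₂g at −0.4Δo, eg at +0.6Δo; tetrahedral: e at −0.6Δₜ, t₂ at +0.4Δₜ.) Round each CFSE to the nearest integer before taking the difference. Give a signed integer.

Ni²⁺: group 10, so d-count = 10 − 2 = 8.
Octahedral (high-spin): t₂g⁶ eg², CFSE = 6(−0.4) + 2(+0.6) = -1.2Δo = -1.2 × 143 = -172 kJ/mol.
In a tetrahedral site the filling is e⁴ t₂⁴: CFSE(tet) = -0.8Δₜ = -0.8 × (4/9)(143) = -51 kJ/mol.
Subtracting, OSPE = -172 − (-51) = -121 kJ/mol.

-121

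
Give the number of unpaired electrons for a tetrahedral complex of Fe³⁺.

5

Group 8 minus oxidation state +3 gives a d⁵ configuration for Fe³⁺.
With tetrahedral geometry the complex is necessarily high-spin.
Configuration: e² t₂³, giving 5 unpaired electrons.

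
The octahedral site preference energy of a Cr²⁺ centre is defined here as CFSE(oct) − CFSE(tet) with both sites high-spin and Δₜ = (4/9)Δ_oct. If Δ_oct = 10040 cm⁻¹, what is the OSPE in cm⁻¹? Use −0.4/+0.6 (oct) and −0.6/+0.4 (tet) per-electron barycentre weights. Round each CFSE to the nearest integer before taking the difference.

Group 6 minus oxidation state +2 gives a d⁴ configuration for Cr²⁺.
In an octahedral site d⁴ (HS) is t2g^3 e_g^1, giving CFSE(oct) = -0.6Δ_oct = -6024 cm⁻¹.
Tetrahedral: e^2 t2^2, CFSE = 2(−0.6) + 2(+0.4) = -0.4Δₜ = -0.4 × (4/9) × 10040 = -1785 cm⁻¹.
OSPE = CFSE(oct) − CFSE(tet) = -6024 − (-1785) = -4239 cm⁻¹.

-4239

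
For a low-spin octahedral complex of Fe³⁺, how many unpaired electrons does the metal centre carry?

1

Fe³⁺: group 8, so d-count = 8 − 3 = 5.
Configuration: t₂g⁵ eg⁰, giving 1 unpaired electron.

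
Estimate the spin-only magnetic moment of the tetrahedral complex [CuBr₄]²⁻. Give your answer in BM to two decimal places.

Each Br⁻ contributes -1; 4 × (-1) = -4. With overall charge -2, Cu is in the +2 oxidation state.
Cu is in group 11, so Cu²⁺ is d⁹ (11 − 2 = 9).
With tetrahedral geometry the complex is necessarily high-spin.
Configuration: e⁴ t₂⁵ → 1 unpaired electron.
μ(spin-only) = √[1(1+2)] = √3 ≈ 1.73 BM.

1.73 BM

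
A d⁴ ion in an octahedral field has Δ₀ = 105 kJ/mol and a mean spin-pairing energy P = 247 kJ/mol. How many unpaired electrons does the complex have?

Since Δ₀ = 105 kJ/mol < P = 247 kJ/mol, the complex adopts the high-spin configuration.
Filling d⁴ accordingly: t₂g³ eg¹.
Unpaired electrons: 4.

4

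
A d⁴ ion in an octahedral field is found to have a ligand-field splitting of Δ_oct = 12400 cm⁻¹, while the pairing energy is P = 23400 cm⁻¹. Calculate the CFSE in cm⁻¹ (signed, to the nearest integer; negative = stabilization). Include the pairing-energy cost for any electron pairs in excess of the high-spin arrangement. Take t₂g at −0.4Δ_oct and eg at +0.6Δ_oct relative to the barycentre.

Here Δ_oct < P (12400 < 23400), so the high-spin state is favoured.
Configuration: t₂g³ eg¹.
Orbital CFSE = -0.6Δ_oct = -0.6 × 12400 = -7440 cm⁻¹.
High-spin has no excess pairs, so no pairing correction applies.

-7440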